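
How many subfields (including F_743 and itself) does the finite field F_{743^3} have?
F_{743^3} has 2 subfields

The subfields of F_{p^n} are exactly the fields F_{p^d} for d | n (each is the fixed field of the unique index-d subgroup of Gal(F_{p^n}/F_p) ≅ Z/nZ). The divisors of n = 3 are {1, 3}, giving 2 subfields: F_{743^1}, F_{743^3}.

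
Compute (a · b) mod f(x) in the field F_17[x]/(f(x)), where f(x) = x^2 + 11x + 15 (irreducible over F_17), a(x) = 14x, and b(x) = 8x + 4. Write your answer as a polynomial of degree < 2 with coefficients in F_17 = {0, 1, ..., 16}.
a · b ≡ 14x + 3 (mod f(x))

Multiply in F_17[x]: a(x)·b(x) = (14x)·(8x + 4) = 10x^2 + 5x. This has degree ≥ 2, so divide by f(x) over F_17: 10x^2 + 5x = (10)·(x^2 + 11x + 15) + (14x + 3). Hence a·b ≡ 14x + 3 (mod f). (F_17[x]/(f) is a field with 17^2 = 289 elements since f is irreducible of degree 2.)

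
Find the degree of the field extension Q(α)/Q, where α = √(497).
[Q(α):Q] = 2

[Q(α):Q] equals the degree of the minimal polynomial of α. Here α^2 = 497 and x^2 - 497 is irreducible (d = 497 is squarefree, ≠ 1, hence not a square), so deg(m_α) = 2. Thus [Q(α):Q] = 2.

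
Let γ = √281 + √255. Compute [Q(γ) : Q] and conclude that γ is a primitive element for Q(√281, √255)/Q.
[Q(γ) : Q] = 4 (equivalently, Q(γ) = Q(√281, √255))

Obviously Q(γ) ⊆ Q(√281, √255), and [Q(√281, √255):Q] = 4 (since 281, 255 are distinct squarefree integers > 1 with 71655 not a perfect square). To show equality we compute the minimal polynomial of γ. From γ = √281 + √255: γ^2 = 281 + 2√(71655) + 255 = 536 + 2√(71655), so γ^2 - 536 = 2√(71655); squaring, (γ^2 - 536)^2 = 4·71655, i.e. γ^4 - 1072γ^2 + 287296 - 286620 = 0, i.e. γ^4 - 1072γ^2 + 676 = 0. So γ is a root of x^4 - 1072x^2 + 676. This polynomial is irreducible over Q: it has no rational root (each ±√281 ± √255 is irrational), and any factorization into two quadratics over Q would force √(71655) ∈ Q (pairing opposite roots) or √281, √255 ∈ Q (other pairings), all impossible. Hence [Q(γ):Q] = 4 = [Q(√281, √255):Q], so Q(γ) = Q(√281, √255).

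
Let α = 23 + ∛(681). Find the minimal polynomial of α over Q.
m_α(x) = x^3 - 69x^2 + 1587x - 12848

Set β = α - 23 = ∛(681), so β^3 = 681. Then (α - 23)^3 - 681 = 0, i.e. α is a root of g(x) = (x - 23)^3 - 681 = x^3 - 69x^2 + 1587x - 12848. Since g(x) = h(x - 23) where h(x) = x^3 - 681, and h is irreducible over Q (because 681 is not a perfect cube, so h has no rational root, and a monic cubic with no rational root is irreducible), g is also irreducible (irreducibility is preserved under the substitution x → x - 23). Hence m_α(x) = x^3 - 69x^2 + 1587x - 12848.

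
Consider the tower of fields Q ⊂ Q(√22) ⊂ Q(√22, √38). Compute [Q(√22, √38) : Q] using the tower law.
[Q(√22, √38) : Q] = 4

[Q(√22):Q] = 2 (min poly x^2 - 22, irreducible since 22 is squarefree > 1). For the top step, suppose √38 ∈ Q(√22), say √38 = c + d√22 with c, d ∈ Q. Squaring: 38 = c^2 + 22d^2 + 2cd√22. Since √22 ∉ Q this forces 2cd = 0. If d = 0 then √38 = c ∈ Q, contradicting 38 squarefree > 1. If c = 0 then 38 = 22d^2, so 22·38 = (22d)^2 is a perfect square in Q — but 22·38 = 836 is not a perfect square (since 22 and 38 are distinct squarefree integers). Contradiction. Hence √38 ∉ Q(√22), so x^2 - 38 stays irreducible over Q(√22) and [Q(√22, √38) : Q(√22)] = 2. By the tower law, [Q(√22, √38) : Q] = 2 · 2 = 4.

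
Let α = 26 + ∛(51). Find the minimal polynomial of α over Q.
m_α(x) = x^3 - 78x^2 + 2028x - 17627

Set β = α - 26 = ∛(51), so β^3 = 51. Then (α - 26)^3 - 51 = 0, i.e. α is a root of g(x) = (x - 26)^3 - 51 = x^3 - 78x^2 + 2028x - 17627. Since g(x) = h(x - 26) where h(x) = x^3 - 51, and h is irreducible over Q (because 51 is not a perfect cube, so h has no rational root, and a monic cubic with no rational root is irreducible), g is also irreducible (irreducibility is preserved under the substitution x → x - 26). Hence m_α(x) = x^3 - 78x^2 + 2028x - 17627.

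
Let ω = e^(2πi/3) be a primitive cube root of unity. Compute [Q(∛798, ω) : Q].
[Q(∛798, ω) : Q] = 6

[Q(∛798):Q] = 3 (min poly x^3 - 798, irreducible since 798 is not a perfect cube). [Q(ω):Q] = 2 (min poly x^2 + x + 1). Since Q(∛798) ⊂ R and ω ∉ R, we have ω ∉ Q(∛798), so x^2 + x + 1 remains irreducible over Q(∛798) and [Q(∛798, ω) : Q(∛798)] = 2. By the tower law, [Q(∛798, ω) : Q] = 3 · 2 = 6. (In fact Q(∛798, ω) is the splitting field of x^3 - 798 over Q.)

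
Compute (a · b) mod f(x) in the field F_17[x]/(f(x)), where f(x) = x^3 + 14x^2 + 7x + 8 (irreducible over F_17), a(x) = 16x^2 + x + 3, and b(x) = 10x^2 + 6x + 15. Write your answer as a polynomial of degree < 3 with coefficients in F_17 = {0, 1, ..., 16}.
a · b ≡ 13x^2 + 6x + 15 (mod f(x))

Multiply in F_17[x]: a(x)·b(x) = (16x^2 + x + 3)·(10x^2 + 6x + 15) = 7x^4 + 4x^3 + 4x^2 + 16x + 11. This has degree ≥ 3, so divide by f(x) over F_17: 7x^4 + 4x^3 + 4x^2 + 16x + 11 = (7x + 8)·(x^3 + 14x^2 + 7x + 8) + (13x^2 + 6x + 15). Hence a·b ≡ 13x^2 + 6x + 15 (mod f). (F_17[x]/(f) is a field with 17^3 = 4913 elements since f is irreducible of degree 3.)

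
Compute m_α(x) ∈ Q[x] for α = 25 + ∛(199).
m_α(x) = x^3 - 75x^2 + 1875x - 15824

Set β = α - 25 = ∛(199), so β^3 = 199. Then (α - 25)^3 - 199 = 0, i.e. α is a root of g(x) = (x - 25)^3 - 199 = x^3 - 75x^2 + 1875x - 15824. Since g(x) = h(x - 25) where h(x) = x^3 - 199, and h is irreducible over Q (because 199 is not a perfect cube, so h has no rational root, and a monic cubic with no rational root is irreducible), g is also irreducible (irreducibility is preserved under the substitution x → x - 25). Hence m_α(x) = x^3 - 75x^2 + 1875x - 15824.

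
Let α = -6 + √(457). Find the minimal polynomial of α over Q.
m_α(x) = x^2 + 12x - 421

From α + 6 = √(457), squaring gives (α + 6)^2 = 457, i.e. α^2 + 12α + 36 = 457, so α^2 + 12α - 421 = 0. The discriminant of x^2 + 12x - 421 is (12)^2 - 4·(-421) = 144 + 1684 = 1828, and 4·(457) is not a perfect square in Q since 457 is squarefree and ≠ 1. Hence x^2 + 12x - 421 is irreducible over Q and is the minimal polynomial of α.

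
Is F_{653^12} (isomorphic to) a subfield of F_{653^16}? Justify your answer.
No: F_{653^12} is not a subfield of F_{653^16}

F_{p^m} embeds in F_{p^n} iff m | n. Here 12 ∤ 16 (since 16 = 1·12 + 4 with remainder 4 ≠ 0), so F_{653^12} is not a subfield of F_{653^16}. Equivalently: if it were, the tower law would give 12 = [F_{653^12}:F_653] dividing [F_{653^16}:F_653] = 16, contradiction.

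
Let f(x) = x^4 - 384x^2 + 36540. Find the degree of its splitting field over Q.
[K : Q] = 4

Solving the quadratic in x^2: x^2 = (384 ± √(384^2 - 4·36540))/2 = (384 ± √1296)/2 = (384 ± 36)/2, giving x^2 = 210 or x^2 = 174. So f(x) = (x^2 - 210)(x^2 - 174) and the roots of f are ±√210, ±√174. Hence the splitting field is K = Q(√210, √174). Since 210 and 174 are distinct squarefree integers > 1, their product 36540 is not a perfect square, so √174 ∉ Q(√210). By the tower law [K:Q] = [Q(√210,√174):Q(√210)] · [Q(√210):Q] = 2 · 2 = 4.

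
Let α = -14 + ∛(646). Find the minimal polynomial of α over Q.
m_α(x) = x^3 + 42x^2 + 588x + 2098

Set β = α + 14 = ∛(646), so β^3 = 646. Then (α + 14)^3 - 646 = 0, i.e. α is a root of g(x) = (x + 14)^3 - 646 = x^3 + 42x^2 + 588x + 2098. Since g(x) = h(x + 14) where h(x) = x^3 - 646, and h is irreducible over Q (because 646 is not a perfect cube, so h has no rational root, and a monic cubic with no rational root is irreducible), g is also irreducible (irreducibility is preserved under the substitution x → x + 14). Hence m_α(x) = x^3 + 42x^2 + 588x + 2098.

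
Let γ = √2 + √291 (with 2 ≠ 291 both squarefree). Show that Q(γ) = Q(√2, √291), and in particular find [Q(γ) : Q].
[Q(γ) : Q] = 4 (equivalently, Q(γ) = Q(√2, √291))

Obviously Q(γ) ⊆ Q(√2, √291), and [Q(√2, √291):Q] = 4 (since 2, 291 are distinct squarefree integers > 1 with 582 not a perfect square). To show equality we compute the minimal polynomial of γ. From γ = √2 + √291: γ^2 = 2 + 2√(582) + 291 = 293 + 2√(582), so γ^2 - 293 = 2√(582); squaring, (γ^2 - 293)^2 = 4·582, i.e. γ^4 - 586γ^2 + 85849 - 2328 = 0, i.e. γ^4 - 586γ^2 + 83521 = 0. So γ is a root of x^4 - 586x^2 + 83521. This polynomial is irreducible over Q: it has no rational root (each ±√2 ± √291 is irrational), and any factorization into two quadratics over Q would force √(582) ∈ Q (pairing opposite roots) or √2, √291 ∈ Q (other pairings), all impossible. Hence [Q(γ):Q] = 4 = [Q(√2, √291):Q], so Q(γ) = Q(√2, √291).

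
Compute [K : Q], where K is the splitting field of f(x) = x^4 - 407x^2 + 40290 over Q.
[K : Q] = 4

Solving the quadratic in x^2: x^2 = (407 ± √(407^2 - 4·40290))/2 = (407 ± √4489)/2 = (407 ± 67)/2, giving x^2 = 170 or x^2 = 237. So f(x) = (x^2 - 170)(x^2 - 237) and the roots of f are ±√170, ±√237. Hence the splitting field is K = Q(√170, √237). Since 170 and 237 are distinct squarefree integers > 1, their product 40290 is not a perfect square, so √237 ∉ Q(√170). By the tower law [K:Q] = [Q(√170,√237):Q(√170)] · [Q(√170):Q] = 2 · 2 = 4.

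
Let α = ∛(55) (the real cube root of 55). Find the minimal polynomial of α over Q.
m_α(x) = x^3 - 55

α satisfies α^3 = 55, so x^3 - 55 annihilates α. By the rational root test, a rational root p/q (in lowest terms) of x^3 - 55 would satisfy p^3 = 55 q^3, forcing q = 1 and p^3 = 55; but 55 is not a perfect cube, contradiction. A monic cubic over Q with no rational root is irreducible (any nontrivial factorization would include a linear factor). Hence x^3 - 55 is the minimal polynomial of α, and in particular [Q(α):Q] = 3.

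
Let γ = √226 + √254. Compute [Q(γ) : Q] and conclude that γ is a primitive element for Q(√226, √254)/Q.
[Q(γ) : Q] = 4 (equivalently, Q(γ) = Q(√226, √254))

Obviously Q(γ) ⊆ Q(√226, √254), and [Q(√226, √254):Q] = 4 (since 226, 254 are distinct squarefree integers > 1 with 57404 not a perfect square). To show equality we compute the minimal polynomial of γ. From γ = √226 + √254: γ^2 = 226 + 2√(57404) + 254 = 480 + 2√(57404), so γ^2 - 480 = 2√(57404); squaring, (γ^2 - 480)^2 = 4·57404, i.e. γ^4 - 960γ^2 + 230400 - 229616 = 0, i.e. γ^4 - 960γ^2 + 784 = 0. So γ is a root of x^4 - 960x^2 + 784. This polynomial is irreducible over Q: it has no rational root (each ±√226 ± √254 is irrational), and any factorization into two quadratics over Q would force √(57404) ∈ Q (pairing opposite roots) or √226, √254 ∈ Q (other pairings), all impossible. Hence [Q(γ):Q] = 4 = [Q(√226, √254):Q], so Q(γ) = Q(√226, √254).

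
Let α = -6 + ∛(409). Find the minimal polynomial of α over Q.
m_α(x) = x^3 + 18x^2 + 108x - 193

Set β = α + 6 = ∛(409), so β^3 = 409. Then (α + 6)^3 - 409 = 0, i.e. α is a root of g(x) = (x + 6)^3 - 409 = x^3 + 18x^2 + 108x - 193. Since g(x) = h(x + 6) where h(x) = x^3 - 409, and h is irreducible over Q (because 409 is not a perfect cube, so h has no rational root, and a monic cubic with no rational root is irreducible), g is also irreducible (irreducibility is preserved under the substitution x → x + 6). Hence m_α(x) = x^3 + 18x^2 + 108x - 193.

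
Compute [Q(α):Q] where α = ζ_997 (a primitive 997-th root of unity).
[Q(α):Q] = 996

The minimal polynomial of ζ_997 over Q is the 997-th cyclotomic polynomial Φ_997(x), which is irreducible over Q and has degree φ(997) = 996. Hence [Q(α):Q] = φ(997) = 996.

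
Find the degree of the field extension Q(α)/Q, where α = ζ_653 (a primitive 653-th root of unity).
[Q(α):Q] = 652

The minimal polynomial of ζ_653 over Q is the 653-th cyclotomic polynomial Φ_653(x), which is irreducible over Q and has degree φ(653) = 652. Hence [Q(α):Q] = φ(653) = 652.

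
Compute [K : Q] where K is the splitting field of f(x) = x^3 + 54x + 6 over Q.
[K : Q] = 6

By the rational root test, any rational root of the monic integer polynomial f(x) = x^3 + 54x + 6 must be an integer dividing the constant term 6, i.e. one of ±{1, 2, 3, 6}. Evaluating: f(1) = 61, f(-1) = -49, f(2) = 122, f(-2) = -110, f(3) = 195, f(-3) = -183, f(6) = 546, f(-6) = -534; none is 0, so f has no rational root and is therefore irreducible over Q (a cubic with no linear factor over a field is irreducible). For an irreducible cubic, the Galois group is A_3 or S_3 according as the discriminant disc(f) = -4a^3 - 27b^2 = -4·(54)^3 - 27·(6)^2 = -630828 is or is not a square in Q. Here disc(f) = -630828 is not a perfect square in Q, so the Galois group of f over Q is not contained in A_3 and must be all of S_3. The splitting field has degree |S_3| = 6 over Q, so [K : Q] = 6.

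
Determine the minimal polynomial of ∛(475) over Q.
m_α(x) = x^3 - 475

α satisfies α^3 = 475, so x^3 - 475 annihilates α. By the rational root test, a rational root p/q (in lowest terms) of x^3 - 475 would satisfy p^3 = 475 q^3, forcing q = 1 and p^3 = 475; but 475 is not a perfect cube, contradiction. A monic cubic over Q with no rational root is irreducible (any nontrivial factorization would include a linear factor). Hence x^3 - 475 is the minimal polynomial of α, and in particular [Q(α):Q] = 3.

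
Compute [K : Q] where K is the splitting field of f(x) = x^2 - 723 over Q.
[K : Q] = 2

f(x) = x^2 - 723 factors as (x - √723)(x + √723). The splitting field is K = Q(√723). Since 723 is squarefree and > 1, it is not a perfect square, so x^2 - 723 is irreducible over Q and [Q(√723) : Q] = 2. Hence [K : Q] = 2.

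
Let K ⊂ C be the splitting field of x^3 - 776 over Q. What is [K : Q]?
[K : Q] = 6

The roots of x^3 - 776 are ∛776, ω∛776, ω^2∛776 where ω = e^(2πi/3) is a primitive cube root of unity, so K = Q(∛776, ω). Now [Q(∛776):Q] = 3 (since 776 is not a perfect cube, x^3 - 776 is irreducible) and [Q(ω):Q] = 2. Both 2 and 3 divide [K:Q], and [K:Q] ≤ 3·2 = 6, so [K:Q] = 6. (Equivalently: Q(∛776) ⊂ R but ω ∉ R, so [K : Q(∛776)] = 2.)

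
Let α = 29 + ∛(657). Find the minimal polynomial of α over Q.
m_α(x) = x^3 - 87x^2 + 2523x - 25046

Set β = α - 29 = ∛(657), so β^3 = 657. Then (α - 29)^3 - 657 = 0, i.e. α is a root of g(x) = (x - 29)^3 - 657 = x^3 - 87x^2 + 2523x - 25046. Since g(x) = h(x - 29) where h(x) = x^3 - 657, and h is irreducible over Q (because 657 is not a perfect cube, so h has no rational root, and a monic cubic with no rational root is irreducible), g is also irreducible (irreducibility is preserved under the substitution x → x - 29). Hence m_α(x) = x^3 - 87x^2 + 2523x - 25046.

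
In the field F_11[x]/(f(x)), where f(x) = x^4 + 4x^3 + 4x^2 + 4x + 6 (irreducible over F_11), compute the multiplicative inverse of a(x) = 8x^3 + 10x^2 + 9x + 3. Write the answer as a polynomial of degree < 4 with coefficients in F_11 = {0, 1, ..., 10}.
a(x)^(-1) ≡ 10x^3 + 7x^2 + 6 (mod f(x))

Since f is irreducible over F_11, F_11[x]/(f) is a field and a(x) ≠ 0 has an inverse. Apply the extended Euclidean algorithm to f(x) and a(x) in F_11[x]: f(x) = (7x)·a(x) + (7x^2 + 5x + 6);  a(x) = (9x + 6)·(7x^2 + 5x + 6) + (2x);  (7x^2 + 5x + 6) = (9x + 8)·(2x) + (6). The last nonzero remainder is the constant 6 = gcd(f, a) in F_11. Back-substituting through the division chain expresses 6 = s(x)·a(x) + t(x)·f(x) with s(x) ≡ 5x^3 + 9x^2 + 3 (mod f), so (5x^3 + 9x^2 + 3)·a(x) ≡ 6 (mod f). Multiplying by 6^(-1) ≡ 2 in F_11 gives a(x)^(-1) ≡ 2·(5x^3 + 9x^2 + 3) ≡ 10x^3 + 7x^2 + 6 (mod f). Check: (8x^3 + 10x^2 + 9x + 3)·(10x^3 + 7x^2 + 6) = 3x^6 + 2x^5 + 6x^4 + 9x^3 + 4x^2 + 10x + 7 ≡ 1 (mod x^4 + 4x^3 + 4x^2 + 4x + 6).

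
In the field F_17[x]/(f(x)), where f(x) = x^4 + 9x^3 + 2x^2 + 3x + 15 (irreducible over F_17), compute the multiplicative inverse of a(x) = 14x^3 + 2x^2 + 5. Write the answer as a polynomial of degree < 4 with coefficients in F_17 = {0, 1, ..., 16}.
a(x)^(-1) ≡ 8x^3 + 4x^2 + 8x + 11 (mod f(x))

Since f is irreducible over F_17, F_17[x]/(f) is a field and a(x) ≠ 0 has an inverse. Apply the extended Euclidean algorithm to f(x) and a(x) in F_17[x]: f(x) = (11x + 10)·a(x) + (16x^2 + 16x + 16);  a(x) = (3x + 12)·(16x^2 + 16x + 16) + (15x);  (16x^2 + 16x + 16) = (9x + 9)·(15x) + (16). The last nonzero remainder is the constant 16 = gcd(f, a) in F_17. Back-substituting through the division chain expresses 16 = s(x)·a(x) + t(x)·f(x) with s(x) ≡ 9x^3 + 13x^2 + 9x + 6 (mod f), so (9x^3 + 13x^2 + 9x + 6)·a(x) ≡ 16 (mod f). Multiplying by 16^(-1) ≡ 16 in F_17 gives a(x)^(-1) ≡ 16·(9x^3 + 13x^2 + 9x + 6) ≡ 8x^3 + 4x^2 + 8x + 11 (mod f). Check: (14x^3 + 2x^2 + 5)·(8x^3 + 4x^2 + 8x + 11) = 10x^6 + 4x^5 + x^4 + 6x^3 + 8x^2 + 6x + 4 ≡ 1 (mod x^4 + 9x^3 + 2x^2 + 3x + 15).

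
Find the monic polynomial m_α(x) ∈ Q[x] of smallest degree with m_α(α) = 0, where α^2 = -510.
m_α(x) = x^2 + 510

α satisfies α^2 + 510 = 0, so x^2 + 510 annihilates α. Since d = -510 is squarefree and ≠ 1, it is not a perfect square in Q, so x^2 + 510 has no rational root and is therefore irreducible over Q (a degree-2 polynomial over a field is irreducible iff it has no root). Hence m_α(x) = x^2 + 510.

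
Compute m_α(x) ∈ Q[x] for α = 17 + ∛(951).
m_α(x) = x^3 - 51x^2 + 867x - 5864

Set β = α - 17 = ∛(951), so β^3 = 951. Then (α - 17)^3 - 951 = 0, i.e. α is a root of g(x) = (x - 17)^3 - 951 = x^3 - 51x^2 + 867x - 5864. Since g(x) = h(x - 17) where h(x) = x^3 - 951, and h is irreducible over Q (because 951 is not a perfect cube, so h has no rational root, and a monic cubic with no rational root is irreducible), g is also irreducible (irreducibility is preserved under the substitution x → x - 17). Hence m_α(x) = x^3 - 51x^2 + 867x - 5864.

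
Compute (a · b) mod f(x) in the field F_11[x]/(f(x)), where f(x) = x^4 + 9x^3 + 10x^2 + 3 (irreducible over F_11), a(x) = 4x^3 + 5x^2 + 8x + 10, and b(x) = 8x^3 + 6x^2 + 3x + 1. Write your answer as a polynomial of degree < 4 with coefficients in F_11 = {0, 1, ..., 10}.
a · b ≡ 7x^3 + 2x^2 + 6x + 5 (mod f(x))

Multiply in F_11[x]: a(x)·b(x) = (4x^3 + 5x^2 + 8x + 10)·(8x^3 + 6x^2 + 3x + 1) = 10x^6 + 9x^5 + 7x^4 + 4x^3 + x^2 + 5x + 10. This has degree ≥ 4, so divide by f(x) over F_11: 10x^6 + 9x^5 + 7x^4 + 4x^3 + x^2 + 5x + 10 = (10x^2 + 7x + 9)·(x^4 + 9x^3 + 10x^2 + 3) + (7x^3 + 2x^2 + 6x + 5). Hence a·b ≡ 7x^3 + 2x^2 + 6x + 5 (mod f). (F_11[x]/(f) is a field with 11^4 = 14641 elements since f is irreducible of degree 4.)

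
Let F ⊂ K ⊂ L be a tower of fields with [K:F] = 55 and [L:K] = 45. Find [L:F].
[L:F] = 2475

The tower law says that for any tower of field extensions F ⊂ K ⊂ L with finite degrees, [L:F] = [L:K] · [K:F]. Here this gives [L:F] = 45 · 55 = 2475.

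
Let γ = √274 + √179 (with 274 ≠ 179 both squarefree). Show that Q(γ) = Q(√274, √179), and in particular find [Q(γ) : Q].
[Q(γ) : Q] = 4 (equivalently, Q(γ) = Q(√274, √179))

Obviously Q(γ) ⊆ Q(√274, √179), and [Q(√274, √179):Q] = 4 (since 274, 179 are distinct squarefree integers > 1 with 49046 not a perfect square). To show equality we compute the minimal polynomial of γ. From γ = √274 + √179: γ^2 = 274 + 2√(49046) + 179 = 453 + 2√(49046), so γ^2 - 453 = 2√(49046); squaring, (γ^2 - 453)^2 = 4·49046, i.e. γ^4 - 906γ^2 + 205209 - 196184 = 0, i.e. γ^4 - 906γ^2 + 9025 = 0. So γ is a root of x^4 - 906x^2 + 9025. This polynomial is irreducible over Q: it has no rational root (each ±√274 ± √179 is irrational), and any factorization into two quadratics over Q would force √(49046) ∈ Q (pairing opposite roots) or √274, √179 ∈ Q (other pairings), all impossible. Hence [Q(γ):Q] = 4 = [Q(√274, √179):Q], so Q(γ) = Q(√274, √179).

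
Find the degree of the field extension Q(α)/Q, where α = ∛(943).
[Q(α):Q] = 3

The minimal polynomial of α is x^3 - 943, irreducible over Q since 943 is not a perfect cube (so x^3 - 943 has no rational root). Hence [Q(α):Q] = deg(m_α) = 3.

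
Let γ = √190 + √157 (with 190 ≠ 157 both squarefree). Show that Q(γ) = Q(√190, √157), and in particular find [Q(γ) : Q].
[Q(γ) : Q] = 4 (equivalently, Q(γ) = Q(√190, √157))

Obviously Q(γ) ⊆ Q(√190, √157), and [Q(√190, √157):Q] = 4 (since 190, 157 are distinct squarefree integers > 1 with 29830 not a perfect square). To show equality we compute the minimal polynomial of γ. From γ = √190 + √157: γ^2 = 190 + 2√(29830) + 157 = 347 + 2√(29830), so γ^2 - 347 = 2√(29830); squaring, (γ^2 - 347)^2 = 4·29830, i.e. γ^4 - 694γ^2 + 120409 - 119320 = 0, i.e. γ^4 - 694γ^2 + 1089 = 0. So γ is a root of x^4 - 694x^2 + 1089. This polynomial is irreducible over Q: it has no rational root (each ±√190 ± √157 is irrational), and any factorization into two quadratics over Q would force √(29830) ∈ Q (pairing opposite roots) or √190, √157 ∈ Q (other pairings), all impossible. Hence [Q(γ):Q] = 4 = [Q(√190, √157):Q], so Q(γ) = Q(√190, √157).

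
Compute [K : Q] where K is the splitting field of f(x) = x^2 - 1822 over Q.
[K : Q] = 2

f(x) = x^2 - 1822 factors as (x - √1822)(x + √1822). The splitting field is K = Q(√1822). Since 1822 is squarefree and > 1, it is not a perfect square, so x^2 - 1822 is irreducible over Q and [Q(√1822) : Q] = 2. Hence [K : Q] = 2.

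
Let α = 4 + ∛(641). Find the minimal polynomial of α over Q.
m_α(x) = x^3 - 12x^2 + 48x - 705

Set β = α - 4 = ∛(641), so β^3 = 641. Then (α - 4)^3 - 641 = 0, i.e. α is a root of g(x) = (x - 4)^3 - 641 = x^3 - 12x^2 + 48x - 705. Since g(x) = h(x - 4) where h(x) = x^3 - 641, and h is irreducible over Q (because 641 is not a perfect cube, so h has no rational root, and a monic cubic with no rational root is irreducible), g is also irreducible (irreducibility is preserved under the substitution x → x - 4). Hence m_α(x) = x^3 - 12x^2 + 48x - 705.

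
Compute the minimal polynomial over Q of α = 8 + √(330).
m_α(x) = x^2 - 16x - 266

From α - 8 = √(330), squaring gives (α - 8)^2 = 330, i.e. α^2 - 16α + 64 = 330, so α^2 - 16α - 266 = 0. The discriminant of x^2 - 16x - 266 is (-16)^2 - 4·(-266) = 256 + 1064 = 1320, and 4·(330) is not a perfect square in Q since 330 is squarefree and ≠ 1. Hence x^2 - 16x - 266 is irreducible over Q and is the minimal polynomial of α.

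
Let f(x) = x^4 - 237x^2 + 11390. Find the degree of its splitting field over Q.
[K : Q] = 4

Solving the quadratic in x^2: x^2 = (237 ± √(237^2 - 4·11390))/2 = (237 ± √10609)/2 = (237 ± 103)/2, giving x^2 = 67 or x^2 = 170. So f(x) = (x^2 - 67)(x^2 - 170) and the roots of f are ±√67, ±√170. Hence the splitting field is K = Q(√67, √170). Since 67 and 170 are distinct squarefree integers > 1, their product 11390 is not a perfect square, so √170 ∉ Q(√67). By the tower law [K:Q] = [Q(√67,√170):Q(√67)] · [Q(√67):Q] = 2 · 2 = 4.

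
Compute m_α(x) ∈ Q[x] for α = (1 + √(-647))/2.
m_α(x) = x^2 - x + 162

From 2α - 1 = √(-647), squaring gives (2α - 1)^2 = -647, i.e. 4α^2 - 4α + 1 = -647, so α^2 - α + (1 + 647)/4 = 0. Since -647 ≡ 1 (mod 4), (1 + 647)/4 = 162 ∈ Z. The polynomial x^2 - x + 162 has discriminant 1 - 4·(162) = -647, which is not a perfect square in Q (d = -647 is squarefree and ≠ 1), so x^2 - x + 162 is irreducible over Q. It is the minimal polynomial of α.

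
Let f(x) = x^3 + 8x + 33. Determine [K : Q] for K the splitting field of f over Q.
[K : Q] = 6

By the rational root test, any rational root of the monic integer polynomial f(x) = x^3 + 8x + 33 must be an integer dividing the constant term 33, i.e. one of ±{1, 3, 11, 33}. Evaluating: f(1) = 42, f(-1) = 24, f(3) = 84, f(-3) = -18, f(11) = 1452, f(-11) = -1386, f(33) = 36234, f(-33) = -36168; none is 0, so f has no rational root and is therefore irreducible over Q (a cubic with no linear factor over a field is irreducible). For an irreducible cubic, the Galois group is A_3 or S_3 according as the discriminant disc(f) = -4a^3 - 27b^2 = -4·(8)^3 - 27·(33)^2 = -31451 is or is not a square in Q. Here disc(f) = -31451 is not a perfect square in Q, so the Galois group of f over Q is not contained in A_3 and must be all of S_3. The splitting field has degree |S_3| = 6 over Q, so [K : Q] = 6.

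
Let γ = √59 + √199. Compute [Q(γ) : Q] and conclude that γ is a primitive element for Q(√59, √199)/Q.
[Q(γ) : Q] = 4 (equivalently, Q(γ) = Q(√59, √199))

Obviously Q(γ) ⊆ Q(√59, √199), and [Q(√59, √199):Q] = 4 (since 59, 199 are distinct squarefree integers > 1 with 11741 not a perfect square). To show equality we compute the minimal polynomial of γ. From γ = √59 + √199: γ^2 = 59 + 2√(11741) + 199 = 258 + 2√(11741), so γ^2 - 258 = 2√(11741); squaring, (γ^2 - 258)^2 = 4·11741, i.e. γ^4 - 516γ^2 + 66564 - 46964 = 0, i.e. γ^4 - 516γ^2 + 19600 = 0. So γ is a root of x^4 - 516x^2 + 19600. This polynomial is irreducible over Q: it has no rational root (each ±√59 ± √199 is irrational), and any factorization into two quadratics over Q would force √(11741) ∈ Q (pairing opposite roots) or √59, √199 ∈ Q (other pairings), all impossible. Hence [Q(γ):Q] = 4 = [Q(√59, √199):Q], so Q(γ) = Q(√59, √199).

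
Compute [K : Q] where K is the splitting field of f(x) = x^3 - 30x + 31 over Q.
[K : Q] = 6

By the rational root test, any rational root of the monic integer polynomial f(x) = x^3 - 30x + 31 must be an integer dividing the constant term 31, i.e. one of ±{1, 31}. Evaluating: f(1) = 2, f(-1) = 60, f(31) = 28892, f(-31) = -28830; none is 0, so f has no rational root and is therefore irreducible over Q (a cubic with no linear factor over a field is irreducible). For an irreducible cubic, the Galois group is A_3 or S_3 according as the discriminant disc(f) = -4a^3 - 27b^2 = -4·(-30)^3 - 27·(31)^2 = 82053 is or is not a square in Q. Here disc(f) = 82053 is not a perfect square in Q, so the Galois group of f over Q is not contained in A_3 and must be all of S_3. The splitting field has degree |S_3| = 6 over Q, so [K : Q] = 6.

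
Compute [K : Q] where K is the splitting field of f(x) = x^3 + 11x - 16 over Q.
[K : Q] = 6

By the rational root test, any rational root of the monic integer polynomial f(x) = x^3 + 11x - 16 must be an integer dividing the constant term -16, i.e. one of ±{1, 2, 4, 8, 16}. Evaluating: f(1) = -4, f(-1) = -28, f(2) = 14, f(-2) = -46, f(4) = 92, f(-4) = -124, f(8) = 584, f(-8) = -616, f(16) = 4256, f(-16) = -4288; none is 0, so f has no rational root and is therefore irreducible over Q (a cubic with no linear factor over a field is irreducible). For an irreducible cubic, the Galois group is A_3 or S_3 according as the discriminant disc(f) = -4a^3 - 27b^2 = -4·(11)^3 - 27·(-16)^2 = -12236 is or is not a square in Q. Here disc(f) = -12236 is not a perfect square in Q, so the Galois group of f over Q is not contained in A_3 and must be all of S_3. The splitting field has degree |S_3| = 6 over Q, so [K : Q] = 6.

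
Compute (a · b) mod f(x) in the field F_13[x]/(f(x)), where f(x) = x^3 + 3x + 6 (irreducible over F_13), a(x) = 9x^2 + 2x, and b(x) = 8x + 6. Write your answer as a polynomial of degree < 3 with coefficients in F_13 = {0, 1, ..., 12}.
a · b ≡ 5x^2 + 4x + 10 (mod f(x))

Multiply in F_13[x]: a(x)·b(x) = (9x^2 + 2x)·(8x + 6) = 7x^3 + 5x^2 + 12x. This has degree ≥ 3, so divide by f(x) over F_13: 7x^3 + 5x^2 + 12x = (7)·(x^3 + 3x + 6) + (5x^2 + 4x + 10). Hence a·b ≡ 5x^2 + 4x + 10 (mod f). (F_13[x]/(f) is a field with 13^3 = 2197 elements since f is irreducible of degree 3.)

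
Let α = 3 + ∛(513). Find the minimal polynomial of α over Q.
m_α(x) = x^3 - 9x^2 + 27x - 540

Set β = α - 3 = ∛(513), so β^3 = 513. Then (α - 3)^3 - 513 = 0, i.e. α is a root of g(x) = (x - 3)^3 - 513 = x^3 - 9x^2 + 27x - 540. Since g(x) = h(x - 3) where h(x) = x^3 - 513, and h is irreducible over Q (because 513 is not a perfect cube, so h has no rational root, and a monic cubic with no rational root is irreducible), g is also irreducible (irreducibility is preserved under the substitution x → x - 3). Hence m_α(x) = x^3 - 9x^2 + 27x - 540.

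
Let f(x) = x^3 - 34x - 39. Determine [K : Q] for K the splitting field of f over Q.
[K : Q] = 6

By the rational root test, any rational root of the monic integer polynomial f(x) = x^3 - 34x - 39 must be an integer dividing the constant term -39, i.e. one of ±{1, 3, 13, 39}. Evaluating: f(1) = -72, f(-1) = -6, f(3) = -114, f(-3) = 36, f(13) = 1716, f(-13) = -1794, f(39) = 57954, f(-39) = -58032; none is 0, so f has no rational root and is therefore irreducible over Q (a cubic with no linear factor over a field is irreducible). For an irreducible cubic, the Galois group is A_3 or S_3 according as the discriminant disc(f) = -4a^3 - 27b^2 = -4·(-34)^3 - 27·(-39)^2 = 116149 is or is not a square in Q. Here disc(f) = 116149 is not a perfect square in Q, so the Galois group of f over Q is not contained in A_3 and must be all of S_3. The splitting field has degree |S_3| = 6 over Q, so [K : Q] = 6.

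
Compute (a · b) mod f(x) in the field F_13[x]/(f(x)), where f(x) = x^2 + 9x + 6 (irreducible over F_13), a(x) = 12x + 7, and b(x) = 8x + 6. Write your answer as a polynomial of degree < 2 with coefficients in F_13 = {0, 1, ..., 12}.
a · b ≡ 5x + 12 (mod f(x))

Multiply in F_13[x]: a(x)·b(x) = (12x + 7)·(8x + 6) = 5x^2 + 11x + 3. This has degree ≥ 2, so divide by f(x) over F_13: 5x^2 + 11x + 3 = (5)·(x^2 + 9x + 6) + (5x + 12). Hence a·b ≡ 5x + 12 (mod f). (F_13[x]/(f) is a field with 13^2 = 169 elements since f is irreducible of degree 2.)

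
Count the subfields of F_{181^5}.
F_{181^5} has 2 subfields

The subfields of F_{p^n} are exactly the fields F_{p^d} for d | n (each is the fixed field of the unique index-d subgroup of Gal(F_{p^n}/F_p) ≅ Z/nZ). The divisors of n = 5 are {1, 5}, giving 2 subfields: F_{181^1}, F_{181^5}.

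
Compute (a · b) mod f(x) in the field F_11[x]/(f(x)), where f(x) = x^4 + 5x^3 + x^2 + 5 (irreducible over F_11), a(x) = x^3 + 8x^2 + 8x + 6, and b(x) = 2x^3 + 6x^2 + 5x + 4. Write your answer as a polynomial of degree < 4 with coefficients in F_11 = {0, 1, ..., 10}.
a · b ≡ 2x^3 + 3x^2 + 2x (mod f(x))

Multiply in F_11[x]: a(x)·b(x) = (x^3 + 8x^2 + 8x + 6)·(2x^3 + 6x^2 + 5x + 4) = 2x^6 + 3x^4 + 5x^3 + 9x^2 + 7x + 2. This has degree ≥ 4, so divide by f(x) over F_11: 2x^6 + 3x^4 + 5x^3 + 9x^2 + 7x + 2 = (2x^2 + x + 7)·(x^4 + 5x^3 + x^2 + 5) + (2x^3 + 3x^2 + 2x). Hence a·b ≡ 2x^3 + 3x^2 + 2x (mod f). (F_11[x]/(f) is a field with 11^4 = 14641 elements since f is irreducible of degree 4.)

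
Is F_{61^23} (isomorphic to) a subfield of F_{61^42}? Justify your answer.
No: F_{61^23} is not a subfield of F_{61^42}

F_{p^m} embeds in F_{p^n} iff m | n. Here 23 ∤ 42 (since 42 = 1·23 + 19 with remainder 19 ≠ 0), so F_{61^23} is not a subfield of F_{61^42}. Equivalently: if it were, the tower law would give 23 = [F_{61^23}:F_61] dividing [F_{61^42}:F_61] = 42, contradiction.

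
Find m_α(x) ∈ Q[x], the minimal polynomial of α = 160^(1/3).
m_α(x) = x^3 - 160

α satisfies α^3 = 160, so x^3 - 160 annihilates α. By the rational root test, a rational root p/q (in lowest terms) of x^3 - 160 would satisfy p^3 = 160 q^3, forcing q = 1 and p^3 = 160; but 160 is not a perfect cube, contradiction. A monic cubic over Q with no rational root is irreducible (any nontrivial factorization would include a linear factor). Hence x^3 - 160 is the minimal polynomial of α, and in particular [Q(α):Q] = 3.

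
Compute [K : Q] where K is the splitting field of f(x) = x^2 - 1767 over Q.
[K : Q] = 2

f(x) = x^2 - 1767 factors as (x - √1767)(x + √1767). The splitting field is K = Q(√1767). Since 1767 is squarefree and > 1, it is not a perfect square, so x^2 - 1767 is irreducible over Q and [Q(√1767) : Q] = 2. Hence [K : Q] = 2.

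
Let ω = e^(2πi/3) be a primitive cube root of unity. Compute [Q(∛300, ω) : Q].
[Q(∛300, ω) : Q] = 6

[Q(∛300):Q] = 3 (min poly x^3 - 300, irreducible since 300 is not a perfect cube). [Q(ω):Q] = 2 (min poly x^2 + x + 1). Since Q(∛300) ⊂ R and ω ∉ R, we have ω ∉ Q(∛300), so x^2 + x + 1 remains irreducible over Q(∛300) and [Q(∛300, ω) : Q(∛300)] = 2. By the tower law, [Q(∛300, ω) : Q] = 3 · 2 = 6. (In fact Q(∛300, ω) is the splitting field of x^3 - 300 over Q.)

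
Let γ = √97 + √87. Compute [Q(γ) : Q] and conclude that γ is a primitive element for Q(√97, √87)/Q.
[Q(γ) : Q] = 4 (equivalently, Q(γ) = Q(√97, √87))

Obviously Q(γ) ⊆ Q(√97, √87), and [Q(√97, √87):Q] = 4 (since 97, 87 are distinct squarefree integers > 1 with 8439 not a perfect square). To show equality we compute the minimal polynomial of γ. From γ = √97 + √87: γ^2 = 97 + 2√(8439) + 87 = 184 + 2√(8439), so γ^2 - 184 = 2√(8439); squaring, (γ^2 - 184)^2 = 4·8439, i.e. γ^4 - 368γ^2 + 33856 - 33756 = 0, i.e. γ^4 - 368γ^2 + 100 = 0. So γ is a root of x^4 - 368x^2 + 100. This polynomial is irreducible over Q: it has no rational root (each ±√97 ± √87 is irrational), and any factorization into two quadratics over Q would force √(8439) ∈ Q (pairing opposite roots) or √97, √87 ∈ Q (other pairings), all impossible. Hence [Q(γ):Q] = 4 = [Q(√97, √87):Q], so Q(γ) = Q(√97, √87).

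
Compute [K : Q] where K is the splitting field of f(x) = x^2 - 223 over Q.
[K : Q] = 2

f(x) = x^2 - 223 factors as (x - √223)(x + √223). The splitting field is K = Q(√223). Since 223 is squarefree and > 1, it is not a perfect square, so x^2 - 223 is irreducible over Q and [Q(√223) : Q] = 2. Hence [K : Q] = 2.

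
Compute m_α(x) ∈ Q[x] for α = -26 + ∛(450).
m_α(x) = x^3 + 78x^2 + 2028x + 17126

Set β = α + 26 = ∛(450), so β^3 = 450. Then (α + 26)^3 - 450 = 0, i.e. α is a root of g(x) = (x + 26)^3 - 450 = x^3 + 78x^2 + 2028x + 17126. Since g(x) = h(x + 26) where h(x) = x^3 - 450, and h is irreducible over Q (because 450 is not a perfect cube, so h has no rational root, and a monic cubic with no rational root is irreducible), g is also irreducible (irreducibility is preserved under the substitution x → x + 26). Hence m_α(x) = x^3 + 78x^2 + 2028x + 17126.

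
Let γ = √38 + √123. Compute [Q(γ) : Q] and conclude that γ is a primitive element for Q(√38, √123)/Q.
[Q(γ) : Q] = 4 (equivalently, Q(γ) = Q(√38, √123))

Obviously Q(γ) ⊆ Q(√38, √123), and [Q(√38, √123):Q] = 4 (since 38, 123 are distinct squarefree integers > 1 with 4674 not a perfect square). To show equality we compute the minimal polynomial of γ. From γ = √38 + √123: γ^2 = 38 + 2√(4674) + 123 = 161 + 2√(4674), so γ^2 - 161 = 2√(4674); squaring, (γ^2 - 161)^2 = 4·4674, i.e. γ^4 - 322γ^2 + 25921 - 18696 = 0, i.e. γ^4 - 322γ^2 + 7225 = 0. So γ is a root of x^4 - 322x^2 + 7225. This polynomial is irreducible over Q: it has no rational root (each ±√38 ± √123 is irrational), and any factorization into two quadratics over Q would force √(4674) ∈ Q (pairing opposite roots) or √38, √123 ∈ Q (other pairings), all impossible. Hence [Q(γ):Q] = 4 = [Q(√38, √123):Q], so Q(γ) = Q(√38, √123).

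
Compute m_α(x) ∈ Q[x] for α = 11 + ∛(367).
m_α(x) = x^3 - 33x^2 + 363x - 1698

Set β = α - 11 = ∛(367), so β^3 = 367. Then (α - 11)^3 - 367 = 0, i.e. α is a root of g(x) = (x - 11)^3 - 367 = x^3 - 33x^2 + 363x - 1698. Since g(x) = h(x - 11) where h(x) = x^3 - 367, and h is irreducible over Q (because 367 is not a perfect cube, so h has no rational root, and a monic cubic with no rational root is irreducible), g is also irreducible (irreducibility is preserved under the substitution x → x - 11). Hence m_α(x) = x^3 - 33x^2 + 363x - 1698.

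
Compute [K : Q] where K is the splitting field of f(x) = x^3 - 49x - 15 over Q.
[K : Q] = 6

By the rational root test, any rational root of the monic integer polynomial f(x) = x^3 - 49x - 15 must be an integer dividing the constant term -15, i.e. one of ±{1, 3, 5, 15}. Evaluating: f(1) = -63, f(-1) = 33, f(3) = -135, f(-3) = 105, f(5) = -135, f(-5) = 105, f(15) = 2625, f(-15) = -2655; none is 0, so f has no rational root and is therefore irreducible over Q (a cubic with no linear factor over a field is irreducible). For an irreducible cubic, the Galois group is A_3 or S_3 according as the discriminant disc(f) = -4a^3 - 27b^2 = -4·(-49)^3 - 27·(-15)^2 = 464521 is or is not a square in Q. Here disc(f) = 464521 is not a perfect square in Q, so the Galois group of f over Q is not contained in A_3 and must be all of S_3. The splitting field has degree |S_3| = 6 over Q, so [K : Q] = 6.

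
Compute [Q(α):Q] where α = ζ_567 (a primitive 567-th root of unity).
[Q(α):Q] = 324

The minimal polynomial of ζ_567 over Q is the 567-th cyclotomic polynomial Φ_567(x), which is irreducible over Q and has degree φ(567) = 324. Hence [Q(α):Q] = φ(567) = 324.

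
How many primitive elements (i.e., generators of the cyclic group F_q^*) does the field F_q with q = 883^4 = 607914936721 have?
There are φ(607914936720) = 120716918784 primitive elements

F_q^* is cyclic of order q - 1 = 607914936720. A cyclic group of order m has exactly φ(m) generators. Here m = 607914936720 = 2^4 · 3^2 · 5 · 7^2 · 13 · 17 · 77969, so the number of primitive elements is φ(607914936720) = 120716918784.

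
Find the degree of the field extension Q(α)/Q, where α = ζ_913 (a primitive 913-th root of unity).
[Q(α):Q] = 820

The minimal polynomial of ζ_913 over Q is the 913-th cyclotomic polynomial Φ_913(x), which is irreducible over Q and has degree φ(913) = 820. Hence [Q(α):Q] = φ(913) = 820.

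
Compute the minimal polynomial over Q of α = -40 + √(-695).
m_α(x) = x^2 + 80x + 2295

From α + 40 = √(-695), squaring gives (α + 40)^2 = -695, i.e. α^2 + 80α + 1600 = -695, so α^2 + 80α + 2295 = 0. The discriminant of x^2 + 80x + 2295 is (80)^2 - 4·(2295) = 6400 - 9180 = -2780, and 4·(-695) is not a perfect square in Q since -695 is squarefree and ≠ 1. Hence x^2 + 80x + 2295 is irreducible over Q and is the minimal polynomial of α.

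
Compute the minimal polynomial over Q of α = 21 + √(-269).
m_α(x) = x^2 - 42x + 710

From α - 21 = √(-269), squaring gives (α - 21)^2 = -269, i.e. α^2 - 42α + 441 = -269, so α^2 - 42α + 710 = 0. The discriminant of x^2 - 42x + 710 is (-42)^2 - 4·(710) = 1764 - 2840 = -1076, and 4·(-269) is not a perfect square in Q since -269 is squarefree and ≠ 1. Hence x^2 - 42x + 710 is irreducible over Q and is the minimal polynomial of α.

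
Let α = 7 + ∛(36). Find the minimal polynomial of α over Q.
m_α(x) = x^3 - 21x^2 + 147x - 379

Set β = α - 7 = ∛(36), so β^3 = 36. Then (α - 7)^3 - 36 = 0, i.e. α is a root of g(x) = (x - 7)^3 - 36 = x^3 - 21x^2 + 147x - 379. Since g(x) = h(x - 7) where h(x) = x^3 - 36, and h is irreducible over Q (because 36 is not a perfect cube, so h has no rational root, and a monic cubic with no rational root is irreducible), g is also irreducible (irreducibility is preserved under the substitution x → x - 7). Hence m_α(x) = x^3 - 21x^2 + 147x - 379.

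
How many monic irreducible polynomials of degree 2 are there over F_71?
There are 2485 monic irreducible polynomials of degree 2 over F_71

Each element of F_{71^2} that lies in no proper subfield is a root of exactly one monic irreducible of degree 2 over F_71, and each such polynomial has 2 distinct roots in F_{71^2}. By Möbius inversion the count is N_71(2) = (1/2) Σ_{d|2} μ(2/d) · 71^d = (1/2)(μ(2)·71^1 + μ(1)·71^2) = 4970/2 = 2485.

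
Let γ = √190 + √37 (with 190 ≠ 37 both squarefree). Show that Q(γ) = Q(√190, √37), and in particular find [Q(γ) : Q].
[Q(γ) : Q] = 4 (equivalently, Q(γ) = Q(√190, √37))

Obviously Q(γ) ⊆ Q(√190, √37), and [Q(√190, √37):Q] = 4 (since 190, 37 are distinct squarefree integers > 1 with 7030 not a perfect square). To show equality we compute the minimal polynomial of γ. From γ = √190 + √37: γ^2 = 190 + 2√(7030) + 37 = 227 + 2√(7030), so γ^2 - 227 = 2√(7030); squaring, (γ^2 - 227)^2 = 4·7030, i.e. γ^4 - 454γ^2 + 51529 - 28120 = 0, i.e. γ^4 - 454γ^2 + 23409 = 0. So γ is a root of x^4 - 454x^2 + 23409. This polynomial is irreducible over Q: it has no rational root (each ±√190 ± √37 is irrational), and any factorization into two quadratics over Q would force √(7030) ∈ Q (pairing opposite roots) or √190, √37 ∈ Q (other pairings), all impossible. Hence [Q(γ):Q] = 4 = [Q(√190, √37):Q], so Q(γ) = Q(√190, √37).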